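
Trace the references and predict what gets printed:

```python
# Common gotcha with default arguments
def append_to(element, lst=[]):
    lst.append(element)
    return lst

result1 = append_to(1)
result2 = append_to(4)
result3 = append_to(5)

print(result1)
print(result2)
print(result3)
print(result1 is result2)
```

Key concept: mutable default argument gotcha.
Step by step:
`result1 = append_to(1)` → result1 = [1]
`result2 = append_to(4)` → result1 = [1, 4] (same object as result2); result2 = [1, 4] (same object as result1)
`result3 = append_to(5)` → result1 = [1, 4, 5] (same object as result2, result3); result2 = [1, 4, 5] (same object as result1, result3); result3 = [1, 4, 5] (same object as result1, result2)
`print(result1)` → prints [1, 4, 5]
`print(result2)` → prints [1, 4, 5]
`print(result3)` → prints [1, 4, 5]
`print(result1 is result2)` → prints True

Answer:
[1, 4, 5]
[1, 4, 5]
[1, 4, 5]
True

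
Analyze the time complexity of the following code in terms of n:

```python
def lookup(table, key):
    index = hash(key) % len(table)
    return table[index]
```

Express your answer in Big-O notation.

This is Hash table lookup (average case). Time complexity: O(1).

Answer: O(1)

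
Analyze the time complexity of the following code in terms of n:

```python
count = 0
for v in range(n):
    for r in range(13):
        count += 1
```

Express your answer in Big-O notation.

Each loop level contributes: n × 1. Multiplying the contributions gives O(n).

Answer: O(n)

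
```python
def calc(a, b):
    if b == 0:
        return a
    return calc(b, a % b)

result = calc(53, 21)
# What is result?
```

calc(53, 21) -> calc(21, 11) -> calc(11, 10) -> calc(10, 1) -> calc(1, 0) -> 1

Answer: 1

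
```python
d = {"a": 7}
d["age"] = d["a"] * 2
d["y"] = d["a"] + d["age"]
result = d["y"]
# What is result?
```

Trace:
`d = {"a": 7}` → d = {'a': 7}
`d["age"] = d["a"] * 2` → d = {'a': 7, 'age': 14}
`d["y"] = d["a"] + d["age"]` → d = {'a': 7, 'age': 14, 'y': 21}
`result = d["y"]` → result = 21
So result = 21

Answer: 21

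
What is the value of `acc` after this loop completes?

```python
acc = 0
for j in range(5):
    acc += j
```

Sum of 0 to 4 = 10
`acc` takes the values: 0 → 1 → 3 → 6 → 10

Answer: 10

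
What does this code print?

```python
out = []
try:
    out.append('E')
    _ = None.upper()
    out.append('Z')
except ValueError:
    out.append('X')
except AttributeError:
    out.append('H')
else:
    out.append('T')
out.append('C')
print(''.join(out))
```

Execution trace: 'E' (try body) → 'H' (except AttributeError) → 'C' (after the try/except). Output: EHC

Answer: EHC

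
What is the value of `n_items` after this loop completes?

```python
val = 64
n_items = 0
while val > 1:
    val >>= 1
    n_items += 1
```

Count right shifts until 1
`n_items` takes the values: 0 → 1 → 2 → 3 → 4 → 5 → 6

Answer: 6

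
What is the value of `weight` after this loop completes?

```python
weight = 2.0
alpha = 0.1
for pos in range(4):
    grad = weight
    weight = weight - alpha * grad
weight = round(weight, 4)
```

Gradient descent: w = 2.0 * (1 - 0.1)^4
`weight` takes the values: 2.0 → 1.8 → 1.62 → 1.458 → 1.3122

Answer: 1.3122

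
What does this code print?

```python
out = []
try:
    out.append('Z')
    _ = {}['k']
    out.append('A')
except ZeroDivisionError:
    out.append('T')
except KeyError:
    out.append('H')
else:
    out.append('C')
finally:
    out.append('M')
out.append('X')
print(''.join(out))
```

Execution trace: 'Z' (try body) → 'H' (except KeyError) → 'M' (finally) → 'X' (after the try/except). Output: ZHMX

Answer: ZHMX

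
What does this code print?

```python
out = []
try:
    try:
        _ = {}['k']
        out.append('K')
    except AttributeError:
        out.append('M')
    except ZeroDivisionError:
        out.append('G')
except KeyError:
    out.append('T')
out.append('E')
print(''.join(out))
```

Execution trace: 'T' (outer except KeyError) → 'E' (after the try/except). Output: TE

Answer: TE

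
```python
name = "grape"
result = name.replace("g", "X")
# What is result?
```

Trace:
`name = "grape"` → name = 'grape'
`result = name.replace("g", "X")` → result = 'Xrape'
So result = 'Xrape'

Answer: 'Xrape'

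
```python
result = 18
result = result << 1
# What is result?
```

Trace:
`result = 18` → result = 18
`result = result << 1` → result = 36
So result = 36

Answer: 36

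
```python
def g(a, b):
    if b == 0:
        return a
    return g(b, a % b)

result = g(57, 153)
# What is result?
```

g(57, 153) -> g(153, 57) -> g(57, 39) -> g(39, 18) -> g(18, 3) -> g(3, 0) -> 3

Answer: 3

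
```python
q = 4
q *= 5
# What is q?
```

Trace:
`q = 4` → q = 4
`q *= 5` → q = 20
So q = 20

Answer: 20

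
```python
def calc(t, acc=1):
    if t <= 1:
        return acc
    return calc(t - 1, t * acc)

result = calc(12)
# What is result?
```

Accumulator trace (n, acc): (12, 1) -> (11, 12) -> (10, 132) -> (9, 1320) -> (8, 11880) -> (7, 95040) -> (6, 665280) -> (5, 3991680) -> (4, 19958400) -> (3, 79833600) -> (2, 239500800) -> (1, 479001600) -> return 479001600

Answer: 479001600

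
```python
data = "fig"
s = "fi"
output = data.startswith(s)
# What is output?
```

Trace:
`data = "fig"` → data = 'fig'
`s = "fi"` → s = 'fi'
`output = data.startswith(s)` → output = True
So output = True

Answer: True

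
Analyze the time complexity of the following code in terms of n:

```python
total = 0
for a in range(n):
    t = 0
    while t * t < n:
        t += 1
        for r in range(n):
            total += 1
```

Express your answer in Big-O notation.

Each loop level contributes: n × √n × n. Multiplying the contributions gives O(n^2√n).

Answer: O(n^2√n)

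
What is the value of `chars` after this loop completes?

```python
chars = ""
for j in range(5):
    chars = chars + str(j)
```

Concatenate digits 0 to 4
`chars` takes the values: "" → "0" → "01" → "012" → "0123" → "01234"

Answer: "01234"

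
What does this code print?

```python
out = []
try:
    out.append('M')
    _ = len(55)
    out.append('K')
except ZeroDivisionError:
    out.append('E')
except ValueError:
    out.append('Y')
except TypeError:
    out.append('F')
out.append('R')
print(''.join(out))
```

Execution trace: 'M' (try body) → 'F' (except TypeError) → 'R' (after the try/except). Output: MFR

Answer: MFR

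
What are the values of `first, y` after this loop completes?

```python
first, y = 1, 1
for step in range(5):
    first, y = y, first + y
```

Fibonacci: after 5 iterations
`first, y` takes the values: (1, 1) → (1, 2) → (2, 3) → (3, 5) → (5, 8) → (8, 13)

Answer: 8, 13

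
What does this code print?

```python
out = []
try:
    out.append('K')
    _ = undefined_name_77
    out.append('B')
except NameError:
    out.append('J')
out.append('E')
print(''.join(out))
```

Execution trace: 'K' (try body) → 'J' (except NameError) → 'E' (after the try/except). Output: KJE

Answer: KJE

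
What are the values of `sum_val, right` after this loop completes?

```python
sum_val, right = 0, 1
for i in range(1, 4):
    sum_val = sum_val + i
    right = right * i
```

Sum and factorial of 1 to 3
`sum_val, right` takes the values: (0, 1) → (1, 1) → (3, 1) → (3, 2) → (6, 2) → (6, 6)

Answer: 6, 6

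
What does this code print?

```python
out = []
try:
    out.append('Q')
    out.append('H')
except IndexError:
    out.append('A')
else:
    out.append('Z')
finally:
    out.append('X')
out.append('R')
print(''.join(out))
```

Execution trace: 'Q' (try body) → 'H' (try body, no exception) → 'Z' (else) → 'X' (finally) → 'R' (after the try/except). Output: QHZXR

Answer: QHZXR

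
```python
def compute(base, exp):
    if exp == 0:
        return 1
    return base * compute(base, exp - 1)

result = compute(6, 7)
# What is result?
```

compute(6, 7) = 6 * 6 * 6 * 6 * 6 * 6 * 6 = 279936

Answer: 279936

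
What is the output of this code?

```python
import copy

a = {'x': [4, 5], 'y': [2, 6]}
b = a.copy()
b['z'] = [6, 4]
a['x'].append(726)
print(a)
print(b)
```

Key concept: shallow copy of dict with mutable values.
Step by step:
`a = {'x': [4, 5], 'y': [2, 6]}` → a = {'x': [4, 5], 'y': [2, 6]}
`b = a.copy()` → b = {'x': [4, 5], 'y': [2, 6]}
`b['z'] = [6, 4]` → b = {'x': [4, 5], 'y': [2, 6], 'z': [6, 4]}
`a['x'].append(726)` → a = {'x': [4, 5, 726], 'y': [2, 6]}; b = {'x': [4, 5, 726], 'y': [2, 6], 'z': [6, 4]}
`print(a)` → prints {'x': [4, 5, 726], 'y': [2, 6]}
`print(b)` → prints {'x': [4, 5, 726], 'y': [2, 6], 'z': [6, 4]}

Answer:
{'x': [4, 5, 726], 'y': [2, 6]}
{'x': [4, 5, 726], 'y': [2, 6], 'z': [6, 4]}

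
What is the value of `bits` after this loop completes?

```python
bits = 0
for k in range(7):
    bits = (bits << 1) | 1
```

Build 7 consecutive 1-bits: 0b1111111
`bits` takes the values: 0 → 1 → 3 → 7 → 15 → 31 → 63 → 127

Answer: 127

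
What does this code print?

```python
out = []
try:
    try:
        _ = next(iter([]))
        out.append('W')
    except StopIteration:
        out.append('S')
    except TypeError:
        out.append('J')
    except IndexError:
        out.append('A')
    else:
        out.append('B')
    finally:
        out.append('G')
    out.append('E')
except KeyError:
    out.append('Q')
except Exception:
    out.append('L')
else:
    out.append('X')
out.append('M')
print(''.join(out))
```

Execution trace: 'S' (inner except StopIteration) → 'G' (inner finally) → 'E' (try body, no exception) → 'X' (else) → 'M' (after the try/except). Output: SGEXM

Answer: SGEXM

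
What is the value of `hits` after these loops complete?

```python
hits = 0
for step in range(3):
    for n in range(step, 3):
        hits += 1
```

Upper triangle: 3 + 2 + ... + 1
`hits` takes the values: 0 → 1 → 2 → 3 → 4 → 5 → 6

Answer: 6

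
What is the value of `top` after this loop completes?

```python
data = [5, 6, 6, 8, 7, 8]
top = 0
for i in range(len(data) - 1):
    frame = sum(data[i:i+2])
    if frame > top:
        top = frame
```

Max sum of 2-element window in [5, 6, 6, 8, 7, 8]
`top` takes the values: 0 → 11 → 12 → 14 → 15

Answer: 15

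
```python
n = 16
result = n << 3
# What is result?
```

Trace:
`n = 16` → n = 16
`result = n << 3` → result = 128
So result = 128

Answer: 128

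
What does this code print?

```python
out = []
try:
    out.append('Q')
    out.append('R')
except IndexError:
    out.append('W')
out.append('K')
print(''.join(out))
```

Execution trace: 'Q' (try body) → 'R' (try body, no exception) → 'K' (after the try/except). Output: QRK

Answer: QRK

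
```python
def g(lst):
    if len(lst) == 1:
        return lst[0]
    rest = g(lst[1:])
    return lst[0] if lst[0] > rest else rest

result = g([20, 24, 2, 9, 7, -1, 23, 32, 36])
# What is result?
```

Recursive max over [20, 24, 2, 9, 7, -1, 23, 32, 36] = 36

Answer: 36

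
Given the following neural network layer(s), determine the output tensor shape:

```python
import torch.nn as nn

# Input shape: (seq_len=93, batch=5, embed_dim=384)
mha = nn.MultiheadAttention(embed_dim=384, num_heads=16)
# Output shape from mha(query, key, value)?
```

Input: (93, 5, 384) -> Output: (93, 5, 384)

Answer: (93, 5, 384)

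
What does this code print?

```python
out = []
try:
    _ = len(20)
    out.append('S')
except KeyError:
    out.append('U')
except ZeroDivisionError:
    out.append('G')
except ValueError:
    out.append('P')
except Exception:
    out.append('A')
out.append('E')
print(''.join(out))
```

Execution trace: 'A' (except Exception) → 'E' (after the try/except). Output: AE

Answer: AE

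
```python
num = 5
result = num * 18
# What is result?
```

Trace:
`num = 5` → num = 5
`result = num * 18` → result = 90
So result = 90

Answer: 90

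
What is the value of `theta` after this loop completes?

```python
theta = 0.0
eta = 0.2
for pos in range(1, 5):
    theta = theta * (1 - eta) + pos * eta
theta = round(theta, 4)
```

Moving average with lr=0.2
`theta` takes the values: 0.0 → 0.2 → 0.56 → 1.048 → 1.6384

Answer: 1.6384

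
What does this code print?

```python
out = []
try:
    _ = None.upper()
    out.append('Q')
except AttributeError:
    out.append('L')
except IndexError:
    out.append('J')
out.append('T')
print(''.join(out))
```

Execution trace: 'L' (except AttributeError) → 'T' (after the try/except). Output: LT

Answer: LT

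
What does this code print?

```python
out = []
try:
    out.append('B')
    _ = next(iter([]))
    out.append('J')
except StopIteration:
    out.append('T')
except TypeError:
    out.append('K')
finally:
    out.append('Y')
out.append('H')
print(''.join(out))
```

Execution trace: 'B' (try body) → 'T' (except StopIteration) → 'Y' (finally) → 'H' (after the try/except). Output: BTYH

Answer: BTYH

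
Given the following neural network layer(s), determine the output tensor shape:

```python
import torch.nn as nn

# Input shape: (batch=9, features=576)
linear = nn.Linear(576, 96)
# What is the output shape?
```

Input: (9, 576) -> Output: (9, 96)

Answer: (9, 96)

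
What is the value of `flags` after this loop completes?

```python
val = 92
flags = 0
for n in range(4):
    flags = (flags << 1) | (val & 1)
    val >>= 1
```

Reverse lowest 4 bits of 92
`flags` takes the values: 0 → 1 → 3

Answer: 3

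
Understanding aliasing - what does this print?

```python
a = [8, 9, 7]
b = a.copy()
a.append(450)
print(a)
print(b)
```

Key concept: list.copy() creates independent copy.
Step by step:
`a = [8, 9, 7]` → a = [8, 9, 7]
`b = a.copy()` → b = [8, 9, 7]
`a.append(450)` → a = [8, 9, 7, 450]
`print(a)` → prints [8, 9, 7, 450]
`print(b)` → prints [8, 9, 7]

Answer:
[8, 9, 7, 450]
[8, 9, 7]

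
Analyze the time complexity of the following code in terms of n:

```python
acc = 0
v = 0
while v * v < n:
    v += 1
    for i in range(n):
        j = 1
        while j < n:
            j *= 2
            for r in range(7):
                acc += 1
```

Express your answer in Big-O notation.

Each loop level contributes: √n × n × log n × 1. Multiplying the contributions gives O(n√n log n).

Answer: O(n√n log n)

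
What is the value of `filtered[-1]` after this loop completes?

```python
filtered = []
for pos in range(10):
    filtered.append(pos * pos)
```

Last element of squares 0 to 9
`filtered` takes the values: [] → [0] → [0, 1] → [0, 1, 4] → [0, 1, 4, 9] → [0, 1, 4, 9, 16] → [0, 1, 4, 9, 16, 25] → [0, 1, 4, 9, 16, 25, 36] → [0, 1, 4, 9, 16, 25, 36, 49] → [0, 1, 4, 9, 16, 25, 36, 49, 64] → [0, 1, 4, 9, 16, 25, 36, 49, 64, 81]
So `filtered[-1]` = 81

Answer: 81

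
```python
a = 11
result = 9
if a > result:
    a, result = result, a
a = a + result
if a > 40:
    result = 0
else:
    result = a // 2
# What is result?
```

Trace:
`a = 11` → a = 11
`result = 9` → result = 9
`if a > result: ...` → a > result is True → a = 9; result = 11
`a = a + result` → a = 20
`if a > 40: ...` → a > 40 is False, take else branch → result = 10
So result = 10

Answer: 10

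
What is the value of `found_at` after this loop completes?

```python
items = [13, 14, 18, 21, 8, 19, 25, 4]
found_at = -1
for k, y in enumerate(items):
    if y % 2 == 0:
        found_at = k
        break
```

First even number index in [13, 14, 18, 21, 8, 19, 25, 4]
`found_at` takes the values: -1 → 1

Answer: 1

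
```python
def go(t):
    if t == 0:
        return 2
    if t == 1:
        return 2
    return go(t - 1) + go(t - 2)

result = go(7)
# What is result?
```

Build up from base cases: go(0)=2, go(1)=2, go(2)=4, go(3)=6, go(4)=10, go(5)=16, go(6)=26, ..., go(7)=42

Answer: 42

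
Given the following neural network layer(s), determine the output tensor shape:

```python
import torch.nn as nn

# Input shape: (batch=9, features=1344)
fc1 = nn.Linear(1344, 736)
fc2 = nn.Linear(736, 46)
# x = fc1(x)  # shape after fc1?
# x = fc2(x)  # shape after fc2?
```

Input: (9, 1344) -> after fc1: (9, 736) -> Output: (9, 46)

Answer: (9, 46)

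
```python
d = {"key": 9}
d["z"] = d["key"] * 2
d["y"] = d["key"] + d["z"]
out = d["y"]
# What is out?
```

Trace:
`d = {"key": 9}` → d = {'key': 9}
`d["z"] = d["key"] * 2` → d = {'key': 9, 'z': 18}
`d["y"] = d["key"] + d["z"]` → d = {'key': 9, 'z': 18, 'y': 27}
`out = d["y"]` → out = 27
So out = 27

Answer: 27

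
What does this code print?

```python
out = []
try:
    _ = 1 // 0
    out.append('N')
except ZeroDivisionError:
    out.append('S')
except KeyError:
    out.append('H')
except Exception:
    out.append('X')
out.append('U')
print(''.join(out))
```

Execution trace: 'S' (except ZeroDivisionError) → 'U' (after the try/except). Output: SU

Answer: SU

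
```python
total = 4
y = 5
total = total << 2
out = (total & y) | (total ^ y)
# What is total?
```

Trace:
`total = 4` → total = 4
`y = 5` → y = 5
`total = total << 2` → total = 16
`out = (total & y) | (total ^ y)` → out = 21
So total = 16

Answer: 16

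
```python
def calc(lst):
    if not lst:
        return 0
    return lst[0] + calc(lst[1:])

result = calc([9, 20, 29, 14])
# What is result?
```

9 + 20 + 29 + 14 + 0 = 72

Answer: 72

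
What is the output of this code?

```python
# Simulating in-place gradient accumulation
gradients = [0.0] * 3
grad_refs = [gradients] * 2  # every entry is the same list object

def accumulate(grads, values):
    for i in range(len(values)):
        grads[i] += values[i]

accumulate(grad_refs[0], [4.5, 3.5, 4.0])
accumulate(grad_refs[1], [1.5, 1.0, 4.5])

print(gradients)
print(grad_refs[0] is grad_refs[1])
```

Key concept: gradient accumulation aliasing.
Step by step:
`gradients = [0.0] * 3` → gradients = [0.0, 0.0, 0.0]
`grad_refs = [gradients] * 2` → grad_refs = [[0.0, 0.0, 0.0], [0.0, 0.0, 0.0]]
`accumulate(grad_refs[0], [4.5, 3.5, 4.0])` → gradients = [4.5, 3.5, 4.0]; grad_refs = [[4.5, 3.5, 4.0], [4.5, 3.5, 4.0]]
`accumulate(grad_refs[1], [1.5, 1.0, 4.5])` → gradients = [6.0, 4.5, 8.5]; grad_refs = [[6.0, 4.5, 8.5], [6.0, 4.5, 8.5]]
`print(gradients)` → prints [6.0, 4.5, 8.5]
`print(grad_refs[0] is grad_refs[1])` → prints True

Answer:
[6.0, 4.5, 8.5]
True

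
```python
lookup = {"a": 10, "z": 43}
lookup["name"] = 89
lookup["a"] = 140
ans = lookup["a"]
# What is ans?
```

Trace:
`lookup = {"a": 10, "z": 43}` → lookup = {'a': 10, 'z': 43}
`lookup["name"] = 89` → lookup = {'a': 10, 'z': 43, 'name': 89}
`lookup["a"] = 140` → lookup = {'a': 140, 'z': 43, 'name': 89}
`ans = lookup["a"]` → ans = 140
So ans = 140

Answer: 140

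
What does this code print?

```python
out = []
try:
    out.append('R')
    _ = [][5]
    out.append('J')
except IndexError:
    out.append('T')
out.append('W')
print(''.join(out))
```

Execution trace: 'R' (try body) → 'T' (except IndexError) → 'W' (after the try/except). Output: RTW

Answer: RTW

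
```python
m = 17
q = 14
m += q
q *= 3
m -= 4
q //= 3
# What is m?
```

Trace:
`m = 17` → m = 17
`q = 14` → q = 14
`m += q` → m = 31
`q *= 3` → q = 42
`m -= 4` → m = 27
`q //= 3` → q = 14
So m = 27

Answer: 27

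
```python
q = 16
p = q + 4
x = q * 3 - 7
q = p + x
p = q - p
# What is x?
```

Trace:
`q = 16` → q = 16
`p = q + 4` → p = 20
`x = q * 3 - 7` → x = 41
`q = p + x` → q = 61
`p = q - p` → p = 41
So x = 41

Answer: 41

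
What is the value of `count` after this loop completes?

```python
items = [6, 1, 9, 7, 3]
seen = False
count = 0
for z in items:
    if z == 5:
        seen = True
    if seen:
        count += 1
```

Count elements after first 5 in [6, 1, 9, 7, 3]
`count` takes the values: 0

Answer: 0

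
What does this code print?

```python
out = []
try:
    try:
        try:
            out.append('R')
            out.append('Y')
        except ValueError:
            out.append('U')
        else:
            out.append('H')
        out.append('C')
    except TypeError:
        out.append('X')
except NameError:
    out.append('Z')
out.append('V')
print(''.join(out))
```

Execution trace: 'R' (inner try body) → 'Y' (inner try body, no exception) → 'H' (inner else) → 'C' (try body, no exception) → 'V' (after the try/except). Output: RYHCV

Answer: RYHCV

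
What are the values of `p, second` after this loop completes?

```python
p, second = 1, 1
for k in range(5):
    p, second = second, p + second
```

Fibonacci: after 5 iterations
`p, second` takes the values: (1, 1) → (1, 2) → (2, 3) → (3, 5) → (5, 8) → (8, 13)

Answer: 8, 13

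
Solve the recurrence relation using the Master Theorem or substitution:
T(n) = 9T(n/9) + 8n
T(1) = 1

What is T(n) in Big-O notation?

By Master Theorem: a=9, b=9, f(n)=8n. Since log_9(9) = 1 and f(n) = Θ(n^1), Case 2 applies. T(n) = O(n log n).

Answer: O(n log n)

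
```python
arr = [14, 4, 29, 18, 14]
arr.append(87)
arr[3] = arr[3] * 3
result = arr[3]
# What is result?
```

Trace:
`arr = [14, 4, 29, 18, 14]` → arr = [14, 4, 29, 18, 14]
`arr.append(87)` → arr = [14, 4, 29, 18, 14, 87]
`arr[3] = arr[3] * 3` → arr = [14, 4, 29, 54, 14, 87]
`result = arr[3]` → result = 54
So result = 54

Answer: 54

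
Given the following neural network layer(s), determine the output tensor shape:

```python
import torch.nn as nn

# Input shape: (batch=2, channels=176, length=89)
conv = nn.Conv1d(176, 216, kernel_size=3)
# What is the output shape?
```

Input: (2, 176, 89) -> Output: (2, 216, 87)

Answer: (2, 216, 87)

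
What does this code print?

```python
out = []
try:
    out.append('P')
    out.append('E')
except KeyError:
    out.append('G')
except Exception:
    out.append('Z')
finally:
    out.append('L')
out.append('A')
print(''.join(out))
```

Execution trace: 'P' (try body) → 'E' (try body, no exception) → 'L' (finally) → 'A' (after the try/except). Output: PELA

Answer: PELA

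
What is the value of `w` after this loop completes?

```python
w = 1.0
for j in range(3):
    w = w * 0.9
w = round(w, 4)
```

Exponential decay: 1.0 * 0.9^3
`w` takes the values: 1.0 → 0.9 → 0.81 → 0.729

Answer: 0.729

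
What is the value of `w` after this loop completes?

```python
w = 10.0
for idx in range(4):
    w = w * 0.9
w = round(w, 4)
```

Exponential decay: 10.0 * 0.9^4
`w` takes the values: 10.0 → 9.0 → 8.1 → 7.29 → 6.561

Answer: 6.561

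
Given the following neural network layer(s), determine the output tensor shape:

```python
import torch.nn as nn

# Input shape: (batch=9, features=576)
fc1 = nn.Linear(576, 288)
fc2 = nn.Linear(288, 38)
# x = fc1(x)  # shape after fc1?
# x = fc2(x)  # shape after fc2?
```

Input: (9, 576) -> after fc1: (9, 288) -> Output: (9, 38)

Answer: (9, 38)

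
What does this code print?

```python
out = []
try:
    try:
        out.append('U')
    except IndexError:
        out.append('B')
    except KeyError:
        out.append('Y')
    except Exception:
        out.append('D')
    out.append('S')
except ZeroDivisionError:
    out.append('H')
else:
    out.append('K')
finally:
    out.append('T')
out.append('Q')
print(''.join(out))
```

Execution trace: 'U' (inner try body, no exception) → 'S' (try body, no exception) → 'K' (else) → 'T' (finally) → 'Q' (after the try/except). Output: USKTQ

Answer: USKTQ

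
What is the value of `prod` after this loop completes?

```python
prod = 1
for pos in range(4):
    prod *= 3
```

3^4 = 81
`prod` takes the values: 1 → 3 → 9 → 27 → 81

Answer: 81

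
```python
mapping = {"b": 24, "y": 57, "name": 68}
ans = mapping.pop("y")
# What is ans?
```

Trace:
`mapping = {"b": 24, "y": 57, "name": 68}` → mapping = {'b': 24, 'y': 57, 'name': 68}
`ans = mapping.pop("y")` → mapping = {'b': 24, 'name': 68}; ans = 57
So ans = 57

Answer: 57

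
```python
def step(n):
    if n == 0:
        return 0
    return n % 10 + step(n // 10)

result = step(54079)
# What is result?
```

Sum of digits of 54079: 9 + 7 + 0 + 4 + 5 = 25

Answer: 25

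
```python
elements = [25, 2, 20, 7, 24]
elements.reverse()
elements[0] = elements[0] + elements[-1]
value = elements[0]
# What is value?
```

Trace:
`elements = [25, 2, 20, 7, 24]` → elements = [25, 2, 20, 7, 24]
`elements.reverse()` → elements = [24, 7, 20, 2, 25]
`elements[0] = elements[0] + elements[-1]` → elements = [49, 7, 20, 2, 25]
`value = elements[0]` → value = 49
So value = 49

Answer: 49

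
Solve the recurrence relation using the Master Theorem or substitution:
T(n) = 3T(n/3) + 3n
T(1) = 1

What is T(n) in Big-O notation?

By Master Theorem: a=3, b=3, f(n)=3n. Since log_3(3) = 1 and f(n) = Θ(n^1), Case 2 applies. T(n) = O(n log n).

Answer: O(n log n)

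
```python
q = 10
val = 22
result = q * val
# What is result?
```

Trace:
`q = 10` → q = 10
`val = 22` → val = 22
`result = q * val` → result = 220
So result = 220

Answer: 220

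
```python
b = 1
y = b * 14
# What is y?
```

Trace:
`b = 1` → b = 1
`y = b * 14` → y = 14
So y = 14

Answer: 14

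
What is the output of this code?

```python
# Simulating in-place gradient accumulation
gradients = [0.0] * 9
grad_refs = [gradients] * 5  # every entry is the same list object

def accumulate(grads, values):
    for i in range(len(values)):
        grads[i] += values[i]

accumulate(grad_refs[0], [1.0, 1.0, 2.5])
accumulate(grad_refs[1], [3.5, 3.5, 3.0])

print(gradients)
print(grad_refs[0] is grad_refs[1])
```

Key concept: gradient accumulation aliasing.
Step by step:
`gradients = [0.0] * 9` → gradients = [0.0, 0.0, 0.0, 0.0, 0.0, 0.0, 0.0, 0.0, 0.0]
`grad_refs = [gradients] * 5` → grad_refs = [[0.0, 0.0, 0.0, 0.0, 0.0, 0.0, 0.0, 0.0, 0.0], [0.0, 0.0, 0.0, 0.0, 0.0, 0.0, 0.0, 0.0, 0.0], [0.0, 0.0, 0.0, 0.0, 0.0, 0.0, 0.0, 0.0, 0.0], [0.0, 0.0, 0.0, 0.0, 0.0, 0.0, 0.0, 0.0, 0.0], [0.0, 0.0, 0.0, 0.0, 0.0, 0.0, 0.0, 0.0, 0.0]]
`accumulate(grad_refs[0], [1.0, 1.0, 2.5])` → gradients = [1.0, 1.0, 2.5, 0.0, 0.0, 0.0, 0.0, 0.0, 0.0]; grad_refs = [[1.0, 1.0, 2.5, 0.0, 0.0, 0.0, 0.0, 0.0, 0.0], [1.0, 1.0, 2.5, 0.0, 0.0, 0.0, 0.0, 0.0, 0.0], [1.0, 1.0, 2.5, 0.0, 0.0, 0.0, 0.0, 0.0, 0.0], [1.0, 1.0, 2.5, 0.0, 0.0, 0.0, 0.0, 0.0, 0.0], [1.0, 1.0, 2.5, 0.0, 0.0, 0.0, 0.0, 0.0, 0.0]]
`accumulate(grad_refs[1], [3.5, 3.5, 3.0])` → gradients = [4.5, 4.5, 5.5, 0.0, 0.0, 0.0, 0.0, 0.0, 0.0]; grad_refs = [[4.5, 4.5, 5.5, 0.0, 0.0, 0.0, 0.0, 0.0, 0.0], [4.5, 4.5, 5.5, 0.0, 0.0, 0.0, 0.0, 0.0, 0.0], [4.5, 4.5, 5.5, 0.0, 0.0, 0.0, 0.0, 0.0, 0.0], [4.5, 4.5, 5.5, 0.0, 0.0, 0.0, 0.0, 0.0, 0.0], [4.5, 4.5, 5.5, 0.0, 0.0, 0.0, 0.0, 0.0, 0.0]]
`print(gradients)` → prints [4.5, 4.5, 5.5, 0.0, 0.0, 0.0, 0.0, 0.0, 0.0]
`print(grad_refs[0] is grad_refs[1])` → prints True

Answer:
[4.5, 4.5, 5.5, 0.0, 0.0, 0.0, 0.0, 0.0, 0.0]
True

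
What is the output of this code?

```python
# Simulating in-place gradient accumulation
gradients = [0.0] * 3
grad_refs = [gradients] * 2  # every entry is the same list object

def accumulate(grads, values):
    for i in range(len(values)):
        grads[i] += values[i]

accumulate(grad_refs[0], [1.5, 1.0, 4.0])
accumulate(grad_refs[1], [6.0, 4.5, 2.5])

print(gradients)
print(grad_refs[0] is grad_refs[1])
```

Key concept: gradient accumulation aliasing.
Step by step:
`gradients = [0.0] * 3` → gradients = [0.0, 0.0, 0.0]
`grad_refs = [gradients] * 2` → grad_refs = [[0.0, 0.0, 0.0], [0.0, 0.0, 0.0]]
`accumulate(grad_refs[0], [1.5, 1.0, 4.0])` → gradients = [1.5, 1.0, 4.0]; grad_refs = [[1.5, 1.0, 4.0], [1.5, 1.0, 4.0]]
`accumulate(grad_refs[1], [6.0, 4.5, 2.5])` → gradients = [7.5, 5.5, 6.5]; grad_refs = [[7.5, 5.5, 6.5], [7.5, 5.5, 6.5]]
`print(gradients)` → prints [7.5, 5.5, 6.5]
`print(grad_refs[0] is grad_refs[1])` → prints True

Answer:
[7.5, 5.5, 6.5]
True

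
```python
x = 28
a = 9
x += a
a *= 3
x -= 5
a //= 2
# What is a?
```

Trace:
`x = 28` → x = 28
`a = 9` → a = 9
`x += a` → x = 37
`a *= 3` → a = 27
`x -= 5` → x = 32
`a //= 2` → a = 13
So a = 13

Answer: 13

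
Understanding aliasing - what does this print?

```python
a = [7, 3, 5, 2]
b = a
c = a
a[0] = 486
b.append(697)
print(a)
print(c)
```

Key concept: multiple aliases.
Step by step:
`a = [7, 3, 5, 2]` → a = [7, 3, 5, 2]
`b = a` → b = [7, 3, 5, 2] (same object as a)
`c = a` → c = [7, 3, 5, 2] (same object as a, b)
`a[0] = 486` → a = [486, 3, 5, 2] (same object as b, c); b = [486, 3, 5, 2] (same object as a, c); c = [486, 3, 5, 2] (same object as a, b)
`b.append(697)` → a = [486, 3, 5, 2, 697] (same object as b, c); b = [486, 3, 5, 2, 697] (same object as a, c); c = [486, 3, 5, 2, 697] (same object as a, b)
`print(a)` → prints [486, 3, 5, 2, 697]
`print(c)` → prints [486, 3, 5, 2, 697]

Answer:
[486, 3, 5, 2, 697]
[486, 3, 5, 2, 697]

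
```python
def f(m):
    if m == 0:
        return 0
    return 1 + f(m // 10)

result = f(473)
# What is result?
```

Count of digits of 473: 3

Answer: 3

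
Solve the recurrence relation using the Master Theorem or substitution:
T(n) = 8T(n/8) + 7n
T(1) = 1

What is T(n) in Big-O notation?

By Master Theorem: a=8, b=8, f(n)=7n. Since log_8(8) = 1 and f(n) = Θ(n^1), Case 2 applies. T(n) = O(n log n).

Answer: O(n log n)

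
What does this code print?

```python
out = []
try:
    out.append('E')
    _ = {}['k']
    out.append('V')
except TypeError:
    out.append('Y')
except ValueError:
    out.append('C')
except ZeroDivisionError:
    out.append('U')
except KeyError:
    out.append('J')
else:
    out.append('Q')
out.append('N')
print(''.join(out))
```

Execution trace: 'E' (try body) → 'J' (except KeyError) → 'N' (after the try/except). Output: EJN

Answer: EJN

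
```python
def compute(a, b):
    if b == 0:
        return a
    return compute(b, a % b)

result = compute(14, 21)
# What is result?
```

compute(14, 21) -> compute(21, 14) -> compute(14, 7) -> compute(7, 0) -> 7

Answer: 7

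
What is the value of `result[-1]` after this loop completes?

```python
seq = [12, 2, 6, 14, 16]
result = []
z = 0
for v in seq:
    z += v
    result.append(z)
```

Cumulative sum ends at 50
`result` takes the values: [] → [12] → [12, 14] → [12, 14, 20] → [12, 14, 20, 34] → [12, 14, 20, 34, 50]
So `result[-1]` = 50

Answer: 50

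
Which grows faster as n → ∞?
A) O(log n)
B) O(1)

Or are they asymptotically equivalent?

O(log n) vs O(1): Higher order terms dominate.

Answer: A) O(log n) grows faster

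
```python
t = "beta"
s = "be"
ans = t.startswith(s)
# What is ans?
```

Trace:
`t = "beta"` → t = 'beta'
`s = "be"` → s = 'be'
`ans = t.startswith(s)` → ans = True
So ans = True

Answer: True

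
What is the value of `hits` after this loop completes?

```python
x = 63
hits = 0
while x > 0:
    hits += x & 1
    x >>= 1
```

Count set bits in 63 (binary: 0b111111)
`hits` takes the values: 0 → 1 → 2 → 3 → 4 → 5 → 6

Answer: 6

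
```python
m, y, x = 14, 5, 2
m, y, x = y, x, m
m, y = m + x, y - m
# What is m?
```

Trace:
`m, y, x = 14, 5, 2` → m = 14; y = 5; x = 2
`m, y, x = y, x, m` → m = 5; y = 2; x = 14
`m, y = m + x, y - m` → m = 19; y = -3
So m = 19

Answer: 19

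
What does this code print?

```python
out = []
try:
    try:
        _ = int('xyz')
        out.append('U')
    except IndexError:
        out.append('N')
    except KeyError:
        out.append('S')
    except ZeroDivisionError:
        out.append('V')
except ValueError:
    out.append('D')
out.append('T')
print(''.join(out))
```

Execution trace: 'D' (outer except ValueError) → 'T' (after the try/except). Output: DT

Answer: DT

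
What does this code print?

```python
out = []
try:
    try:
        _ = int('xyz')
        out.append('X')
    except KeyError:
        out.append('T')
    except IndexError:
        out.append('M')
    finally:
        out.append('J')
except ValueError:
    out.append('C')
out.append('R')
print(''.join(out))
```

Execution trace: 'J' (finally) → 'C' (outer except ValueError) → 'R' (after the try/except). Output: JCR

Answer: JCR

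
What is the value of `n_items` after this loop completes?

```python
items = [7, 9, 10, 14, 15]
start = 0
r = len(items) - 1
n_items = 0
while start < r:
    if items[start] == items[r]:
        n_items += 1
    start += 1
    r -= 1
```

Count matching pairs from ends
`n_items` takes the values: 0

Answer: 0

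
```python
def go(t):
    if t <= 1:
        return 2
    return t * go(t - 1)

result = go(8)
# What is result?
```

go(8) = 8 * 7 * 6 * 5 * 4 * 3 * 2 * 2 = 80640

Answer: 80640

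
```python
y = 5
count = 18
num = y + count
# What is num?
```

Trace:
`y = 5` → y = 5
`count = 18` → count = 18
`num = y + count` → num = 23
So num = 23

Answer: 23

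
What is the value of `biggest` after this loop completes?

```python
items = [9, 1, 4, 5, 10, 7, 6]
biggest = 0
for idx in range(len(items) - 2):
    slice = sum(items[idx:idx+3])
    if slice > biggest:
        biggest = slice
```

Max sum of 3-element window in [9, 1, 4, 5, 10, 7, 6]
`biggest` takes the values: 0 → 14 → 19 → 22 → 23

Answer: 23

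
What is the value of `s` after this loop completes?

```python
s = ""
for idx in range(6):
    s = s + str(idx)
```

Concatenate digits 0 to 5
`s` takes the values: "" → "0" → "01" → "012" → "0123" → "01234" → "012345"

Answer: "012345"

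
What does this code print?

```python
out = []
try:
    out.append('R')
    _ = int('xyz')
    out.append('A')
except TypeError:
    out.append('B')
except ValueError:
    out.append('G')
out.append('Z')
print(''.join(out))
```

Execution trace: 'R' (try body) → 'G' (except ValueError) → 'Z' (after the try/except). Output: RGZ

Answer: RGZ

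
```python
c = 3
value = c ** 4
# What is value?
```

Trace:
`c = 3` → c = 3
`value = c ** 4` → value = 81
So value = 81

Answer: 81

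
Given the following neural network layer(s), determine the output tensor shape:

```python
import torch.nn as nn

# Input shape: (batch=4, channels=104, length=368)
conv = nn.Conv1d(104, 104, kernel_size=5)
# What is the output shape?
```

Input: (4, 104, 368) -> Output: (4, 104, 364)

Answer: (4, 104, 364)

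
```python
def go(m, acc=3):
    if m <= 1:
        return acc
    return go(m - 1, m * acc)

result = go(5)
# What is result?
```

Accumulator trace (n, acc): (5, 3) -> (4, 15) -> (3, 60) -> (2, 180) -> (1, 360) -> return 360

Answer: 360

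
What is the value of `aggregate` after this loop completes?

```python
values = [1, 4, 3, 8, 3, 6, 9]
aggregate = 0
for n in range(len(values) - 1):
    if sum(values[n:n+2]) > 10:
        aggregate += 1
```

Count windows with sum > 10
`aggregate` takes the values: 0 → 1 → 2 → 3

Answer: 3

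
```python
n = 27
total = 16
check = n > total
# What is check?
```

Trace:
`n = 27` → n = 27
`total = 16` → total = 16
`check = n > total` → check = True
So check = True

Answer: True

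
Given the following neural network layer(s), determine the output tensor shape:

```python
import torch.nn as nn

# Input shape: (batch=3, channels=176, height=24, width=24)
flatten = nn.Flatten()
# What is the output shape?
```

Input: (3, 176, 24, 24) -> Output: (3, 101376)

Answer: (3, 101376)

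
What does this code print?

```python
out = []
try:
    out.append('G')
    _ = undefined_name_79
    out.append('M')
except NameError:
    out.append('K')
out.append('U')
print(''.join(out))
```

Execution trace: 'G' (try body) → 'K' (except NameError) → 'U' (after the try/except). Output: GKU

Answer: GKU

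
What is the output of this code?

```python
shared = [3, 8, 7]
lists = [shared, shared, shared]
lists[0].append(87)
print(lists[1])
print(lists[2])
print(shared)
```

Key concept: list of same reference.
Step by step:
`shared = [3, 8, 7]` → shared = [3, 8, 7]
`lists = [shared, shared, shared]` → lists = [[3, 8, 7], [3, 8, 7], [3, 8, 7]]
`lists[0].append(87)` → shared = [3, 8, 7, 87]; lists = [[3, 8, 7, 87], [3, 8, 7, 87], [3, 8, 7, 87]]
`print(lists[1])` → prints [3, 8, 7, 87]
`print(lists[2])` → prints [3, 8, 7, 87]
`print(shared)` → prints [3, 8, 7, 87]

Answer:
[3, 8, 7, 87]
[3, 8, 7, 87]
[3, 8, 7, 87]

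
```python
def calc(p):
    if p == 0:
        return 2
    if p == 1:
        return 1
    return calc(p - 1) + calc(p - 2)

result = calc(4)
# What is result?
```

Build up from base cases: calc(0)=2, calc(1)=1, calc(2)=3, calc(3)=4, calc(4)=7

Answer: 7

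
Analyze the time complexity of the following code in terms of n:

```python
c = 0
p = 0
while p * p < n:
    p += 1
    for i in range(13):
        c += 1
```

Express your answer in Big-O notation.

Each loop level contributes: √n × 1. Multiplying the contributions gives O(√n).

Answer: O(√n)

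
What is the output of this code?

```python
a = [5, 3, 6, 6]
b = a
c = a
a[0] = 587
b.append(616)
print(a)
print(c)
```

Key concept: multiple aliases.
Step by step:
`a = [5, 3, 6, 6]` → a = [5, 3, 6, 6]
`b = a` → b = [5, 3, 6, 6] (same object as a)
`c = a` → c = [5, 3, 6, 6] (same object as a, b)
`a[0] = 587` → a = [587, 3, 6, 6] (same object as b, c); b = [587, 3, 6, 6] (same object as a, c); c = [587, 3, 6, 6] (same object as a, b)
`b.append(616)` → a = [587, 3, 6, 6, 616] (same object as b, c); b = [587, 3, 6, 6, 616] (same object as a, c); c = [587, 3, 6, 6, 616] (same object as a, b)
`print(a)` → prints [587, 3, 6, 6, 616]
`print(c)` → prints [587, 3, 6, 6, 616]

Answer:
[587, 3, 6, 6, 616]
[587, 3, 6, 6, 616]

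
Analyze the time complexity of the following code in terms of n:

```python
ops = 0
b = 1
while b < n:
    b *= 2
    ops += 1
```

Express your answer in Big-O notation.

Each loop level contributes: log n. Multiplying the contributions gives O(log n).

Answer: O(log n)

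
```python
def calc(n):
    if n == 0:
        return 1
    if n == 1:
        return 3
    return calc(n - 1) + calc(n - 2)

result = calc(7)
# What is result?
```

Build up from base cases: calc(0)=1, calc(1)=3, calc(2)=4, calc(3)=7, calc(4)=11, calc(5)=18, calc(6)=29, ..., calc(7)=47

Answer: 47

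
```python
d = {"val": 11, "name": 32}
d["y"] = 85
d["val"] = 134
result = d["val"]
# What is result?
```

Trace:
`d = {"val": 11, "name": 32}` → d = {'val': 11, 'name': 32}
`d["y"] = 85` → d = {'val': 11, 'name': 32, 'y': 85}
`d["val"] = 134` → d = {'val': 134, 'name': 32, 'y': 85}
`result = d["val"]` → result = 134
So result = 134

Answer: 134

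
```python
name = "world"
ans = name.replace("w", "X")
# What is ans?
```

Trace:
`name = "world"` → name = 'world'
`ans = name.replace("w", "X")` → ans = 'Xorld'
So ans = 'Xorld'

Answer: 'Xorld'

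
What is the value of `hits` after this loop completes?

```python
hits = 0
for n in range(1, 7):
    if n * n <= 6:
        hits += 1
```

Count numbers where n² ≤ 6
`hits` takes the values: 0 → 1 → 2

Answer: 2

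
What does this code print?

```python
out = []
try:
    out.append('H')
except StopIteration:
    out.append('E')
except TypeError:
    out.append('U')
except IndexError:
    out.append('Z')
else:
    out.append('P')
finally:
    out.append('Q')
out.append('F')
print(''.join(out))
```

Execution trace: 'H' (try body, no exception) → 'P' (else) → 'Q' (finally) → 'F' (after the try/except). Output: HPQF

Answer: HPQF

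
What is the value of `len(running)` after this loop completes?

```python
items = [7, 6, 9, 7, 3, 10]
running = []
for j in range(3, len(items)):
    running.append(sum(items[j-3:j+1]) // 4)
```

Number of 4-element averages
`running` takes the values: [] → [7] → [7, 6] → [7, 6, 7]
So `len(running)` = 3

Answer: 3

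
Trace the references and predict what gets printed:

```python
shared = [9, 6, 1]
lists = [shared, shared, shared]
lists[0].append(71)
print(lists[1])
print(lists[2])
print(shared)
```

Key concept: list of same reference.
Step by step:
`shared = [9, 6, 1]` → shared = [9, 6, 1]
`lists = [shared, shared, shared]` → lists = [[9, 6, 1], [9, 6, 1], [9, 6, 1]]
`lists[0].append(71)` → shared = [9, 6, 1, 71]; lists = [[9, 6, 1, 71], [9, 6, 1, 71], [9, 6, 1, 71]]
`print(lists[1])` → prints [9, 6, 1, 71]
`print(lists[2])` → prints [9, 6, 1, 71]
`print(shared)` → prints [9, 6, 1, 71]

Answer:
[9, 6, 1, 71]
[9, 6, 1, 71]
[9, 6, 1, 71]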